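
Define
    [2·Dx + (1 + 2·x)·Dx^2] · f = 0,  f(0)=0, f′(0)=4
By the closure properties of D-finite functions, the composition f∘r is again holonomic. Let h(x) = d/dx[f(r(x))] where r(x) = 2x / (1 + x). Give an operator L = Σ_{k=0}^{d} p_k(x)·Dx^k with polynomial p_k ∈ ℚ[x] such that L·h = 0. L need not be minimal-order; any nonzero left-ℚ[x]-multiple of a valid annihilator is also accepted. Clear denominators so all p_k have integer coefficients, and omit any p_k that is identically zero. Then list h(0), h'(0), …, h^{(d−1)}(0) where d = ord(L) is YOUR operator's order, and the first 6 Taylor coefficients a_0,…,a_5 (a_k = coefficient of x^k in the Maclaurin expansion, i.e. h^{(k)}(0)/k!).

L = (6 + 10·x) + (1 + 6·x + 5·x^2)·Dx  (order 1).
h: a_k = 8, -48, 248, -1248, 6248, -31248, …
ICs: h(0) = 8.

f: a_k = 0, 4, -4, 16/3, -8, 64/5, …
h₀=f(r): pull back L_f along r ⇒ L₀.
Differentiate: ansatz ord ≤ ord L₀ ⇒ L.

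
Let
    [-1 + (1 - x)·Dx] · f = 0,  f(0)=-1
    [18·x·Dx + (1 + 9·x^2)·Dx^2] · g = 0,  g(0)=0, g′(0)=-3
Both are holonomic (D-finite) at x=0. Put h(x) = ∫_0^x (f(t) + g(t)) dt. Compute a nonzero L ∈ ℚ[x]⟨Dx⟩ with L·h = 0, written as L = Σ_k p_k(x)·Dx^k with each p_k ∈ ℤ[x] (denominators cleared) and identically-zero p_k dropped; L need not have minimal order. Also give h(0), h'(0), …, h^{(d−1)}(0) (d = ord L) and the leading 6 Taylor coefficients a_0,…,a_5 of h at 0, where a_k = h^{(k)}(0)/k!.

f: a_k = -1, -1, -1, -1, -1, -1, …
g: a_k = 0, -3, 0, 9, 0, -243/5, …
Weyl lclm of L_f,L_g ⇒ L₀ (ord ≤ 3).
h=∫₀ˣh₀: take L = L₀·Dx.
L = (-18 + 72·x + 486·x^2)·Dx^2 + (12 - 18·x - 180·x^2 + 486·x^3)·Dx^3 + (-1 - 8·x - 72·x^3 + 81·x^4)·Dx^4  (order 4).
h: a_k = 0, -1, -2, -1/3, 2, -1/5, …
ICs: h(0) = 0, h′(0) = -1, h′′(0) = -4, h′′′(0) = -2.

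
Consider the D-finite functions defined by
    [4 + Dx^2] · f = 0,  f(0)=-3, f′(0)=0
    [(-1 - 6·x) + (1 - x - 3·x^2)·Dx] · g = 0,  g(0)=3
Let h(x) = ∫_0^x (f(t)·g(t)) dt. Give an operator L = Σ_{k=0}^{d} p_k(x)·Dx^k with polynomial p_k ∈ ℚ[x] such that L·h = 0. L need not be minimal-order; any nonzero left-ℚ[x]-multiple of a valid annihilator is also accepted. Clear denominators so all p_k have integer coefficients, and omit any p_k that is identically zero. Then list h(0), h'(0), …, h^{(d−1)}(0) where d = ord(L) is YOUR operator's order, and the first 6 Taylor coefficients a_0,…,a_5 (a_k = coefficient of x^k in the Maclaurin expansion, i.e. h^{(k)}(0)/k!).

f: a_k = -3, 0, 6, 0, -2, 0, …
g: a_k = 3, 3, 12, 21, 57, 120, …
h₀=f·g: eliminate ⇒ L₀, order ≤ 2·1.
Integrate: L := L₀·Dx.
L = (2 + 4·x + 12·x^2)·Dx + (2 + 12·x)·Dx^2 + (-1 + x + 3·x^2)·Dx^3  (order 3).
h: a_k = 0, -9, -9/2, -6, -45/4, -21, …
ICs: h(0) = 0, h′(0) = -9, h′′(0) = -9.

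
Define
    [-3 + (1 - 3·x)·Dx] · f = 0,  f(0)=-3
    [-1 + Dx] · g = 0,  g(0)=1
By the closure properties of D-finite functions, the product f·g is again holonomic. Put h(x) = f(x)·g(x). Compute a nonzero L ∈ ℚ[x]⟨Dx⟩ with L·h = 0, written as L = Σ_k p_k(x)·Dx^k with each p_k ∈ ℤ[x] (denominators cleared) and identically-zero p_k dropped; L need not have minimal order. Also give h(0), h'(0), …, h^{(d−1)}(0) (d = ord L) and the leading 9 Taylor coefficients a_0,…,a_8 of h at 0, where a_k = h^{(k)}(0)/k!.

L = (4 - 3·x) + (-1 + 3·x)·Dx  (order 1).
h: a_k = -3, -12, -75/2, -113, -2713/8, -5087/5, -732529/240, -1538311/168, -369194641/13440, …
ICs: h(0) = -3.

f: a_k = -3, -9, -27, -81, -243, -729, -2187, -6561, -19683, …
g: a_k = 1, 1, 1/2, 1/6, 1/24, 1/120, 1/720, 1/5040, 1/40320, …
f·g: L₀ = L_f ⊗_s L_g, ord ≤ 1·1.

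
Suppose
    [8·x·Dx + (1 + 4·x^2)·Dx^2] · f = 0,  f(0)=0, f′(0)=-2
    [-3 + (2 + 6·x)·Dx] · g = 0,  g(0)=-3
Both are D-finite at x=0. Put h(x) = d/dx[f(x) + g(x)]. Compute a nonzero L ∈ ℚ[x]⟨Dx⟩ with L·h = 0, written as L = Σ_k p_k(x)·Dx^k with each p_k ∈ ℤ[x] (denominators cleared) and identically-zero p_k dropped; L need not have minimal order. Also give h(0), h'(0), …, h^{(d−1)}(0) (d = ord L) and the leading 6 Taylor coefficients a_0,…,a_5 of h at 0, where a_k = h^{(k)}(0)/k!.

L = (-48 - 360·x + 576·x^2 + 864·x^3) + (-59 - 192·x - 120·x^2 + 2304·x^3 + 3024·x^4)·Dx + (-6 + 14·x + 144·x^2 + 272·x^3 + 672·x^4 + 864·x^5)·Dx^2  (order 2).
h: a_k = -13/2, 27/4, -115/16, 1215/32, -33707/256, 137781/512, …
ICs: h(0) = -13/2, h′(0) = 27/4.

f: a_k = 0, -2, 0, 8/3, 0, -32/5, …
g: a_k = -3, -9/2, 27/8, -81/16, 1215/128, -5103/256, …
Weyl lclm of L_f,L_g ⇒ L₀ (ord ≤ 3).
h₀' ⇒ L via d/dx closure of L₀.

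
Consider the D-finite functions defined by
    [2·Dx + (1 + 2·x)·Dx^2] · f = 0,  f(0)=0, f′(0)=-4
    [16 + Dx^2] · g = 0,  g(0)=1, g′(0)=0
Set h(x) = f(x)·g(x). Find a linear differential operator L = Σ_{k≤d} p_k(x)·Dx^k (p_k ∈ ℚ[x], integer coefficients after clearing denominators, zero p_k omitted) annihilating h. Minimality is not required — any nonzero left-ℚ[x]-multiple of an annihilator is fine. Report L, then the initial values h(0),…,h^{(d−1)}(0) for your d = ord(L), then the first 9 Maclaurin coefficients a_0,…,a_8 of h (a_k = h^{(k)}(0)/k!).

f: a_k = 0, -4, 4, -16/3, 8, -64/5, 64/3, -256/7, 64, …
g: a_k = 1, 0, -8, 0, 32/3, 0, -256/45, 0, 512/315, …
h₀=f·g: eliminate ⇒ L₀, order ≤ 2·2.
L = (2688 + 27648·x + 93184·x^2 + 131072·x^3 + 65536·x^4) + (896 + 5888·x + 12288·x^2 + 8192·x^3)·Dx + (408 + 3712·x + 11904·x^2 + 16384·x^3 + 8192·x^4)·Dx^2 + (56 + 368·x + 768·x^2 + 512·x^3)·Dx^3 + (15 + 124·x + 380·x^2 + 512·x^3 + 256·x^4)·Dx^4  (order 4).
h: a_k = 0, -4, 4, 80/3, -24, -64/5, 0, 3328/105, -1984/45, …
ICs: h(0) = 0, h′(0) = -4, h′′(0) = 8, h′′′(0) = 160.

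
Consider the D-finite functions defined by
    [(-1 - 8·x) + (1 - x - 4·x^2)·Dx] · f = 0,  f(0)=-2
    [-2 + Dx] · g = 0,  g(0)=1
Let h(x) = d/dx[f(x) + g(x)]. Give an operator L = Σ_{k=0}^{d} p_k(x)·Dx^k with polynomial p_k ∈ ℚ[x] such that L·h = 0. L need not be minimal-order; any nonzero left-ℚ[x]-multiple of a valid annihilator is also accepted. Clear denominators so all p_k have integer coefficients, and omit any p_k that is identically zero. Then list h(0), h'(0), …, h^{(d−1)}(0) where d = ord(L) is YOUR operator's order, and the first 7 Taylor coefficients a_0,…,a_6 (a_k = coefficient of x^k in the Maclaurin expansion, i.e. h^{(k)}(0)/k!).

f: a_k = -2, -2, -10, -18, -58, -130, -362, …
g: a_k = 1, 2, 2, 4/3, 2/3, 4/15, 4/45, …
L₀ := lclm(L_f,L_g); ord L₀ ≤ 1+1.
h=h₀': d/dx-closure on L₀ ⇒ L.
L = (34 + 452·x + 512·x^2 + 1920·x^3 + 768·x^4) + (-25 - 228·x - 334·x^2 - 864·x^3 + 160·x^4 + 256·x^5)·Dx + (4 + x + 39·x^2 - 48·x^3 - 272·x^4 - 128·x^5)·Dx^2  (order 2).
h: a_k = 0, -16, -50, -688/3, -1946/3, -32572/15, -277822/45, …
ICs: h(0) = 0, h′(0) = -16.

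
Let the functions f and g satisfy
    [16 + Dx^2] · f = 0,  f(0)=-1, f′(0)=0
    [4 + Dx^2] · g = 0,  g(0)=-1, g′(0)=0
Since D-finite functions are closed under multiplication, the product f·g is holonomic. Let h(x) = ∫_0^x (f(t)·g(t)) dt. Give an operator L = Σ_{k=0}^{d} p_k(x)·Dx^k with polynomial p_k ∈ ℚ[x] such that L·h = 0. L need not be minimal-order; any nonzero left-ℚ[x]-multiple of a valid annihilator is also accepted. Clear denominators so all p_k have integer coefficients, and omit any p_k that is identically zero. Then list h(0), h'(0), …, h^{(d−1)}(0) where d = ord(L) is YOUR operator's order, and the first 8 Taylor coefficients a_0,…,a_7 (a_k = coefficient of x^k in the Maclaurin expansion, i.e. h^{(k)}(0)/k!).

L = 144·Dx + 40·Dx^3 + Dx^5  (order 5).
h: a_k = 0, 1, 0, -10/3, 0, 82/15, 0, -292/63, …
ICs: h(0) = 0, h′(0) = 1, h′′(0) = 0, h′′′(0) = -20, h′′′′(0) = 0.

f: a_k = -1, 0, 8, 0, -32/3, 0, 256/45, 0, …
g: a_k = -1, 0, 2, 0, -2/3, 0, 4/45, 0, …
L₀ := L_f ⊗_s L_g (sym. prod.), ord ≤ 4.
Integrate: L := L₀·Dx.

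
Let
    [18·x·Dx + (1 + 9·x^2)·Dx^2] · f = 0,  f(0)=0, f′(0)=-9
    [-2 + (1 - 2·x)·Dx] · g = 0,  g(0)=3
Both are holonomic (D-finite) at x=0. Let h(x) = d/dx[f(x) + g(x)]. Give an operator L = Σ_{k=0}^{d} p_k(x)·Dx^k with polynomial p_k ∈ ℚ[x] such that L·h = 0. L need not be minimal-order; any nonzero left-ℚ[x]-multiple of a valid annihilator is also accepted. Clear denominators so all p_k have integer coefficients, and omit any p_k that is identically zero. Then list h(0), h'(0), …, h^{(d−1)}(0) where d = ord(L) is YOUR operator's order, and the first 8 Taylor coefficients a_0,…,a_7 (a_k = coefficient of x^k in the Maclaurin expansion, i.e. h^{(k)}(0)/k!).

f: a_k = 0, -9, 0, 27, 0, -729/5, 0, 6561/7, …
g: a_k = 3, 6, 12, 24, 48, 96, 192, 384, …
f+g: L₀ = lclm(L_f,L_g), ord ≤ 2+1.
h₀' ⇒ L via d/dx closure of L₀.
L = (36 - 288·x - 972·x^2) + (-21 + 36·x - 9·x^2 - 972·x^3)·Dx + (2 + 5·x + 45·x^3 - 162·x^4)·Dx^2  (order 2).
h: a_k = -3, 24, 153, 192, -249, 1152, 9249, 6144, …
ICs: h(0) = -3, h′(0) = 24.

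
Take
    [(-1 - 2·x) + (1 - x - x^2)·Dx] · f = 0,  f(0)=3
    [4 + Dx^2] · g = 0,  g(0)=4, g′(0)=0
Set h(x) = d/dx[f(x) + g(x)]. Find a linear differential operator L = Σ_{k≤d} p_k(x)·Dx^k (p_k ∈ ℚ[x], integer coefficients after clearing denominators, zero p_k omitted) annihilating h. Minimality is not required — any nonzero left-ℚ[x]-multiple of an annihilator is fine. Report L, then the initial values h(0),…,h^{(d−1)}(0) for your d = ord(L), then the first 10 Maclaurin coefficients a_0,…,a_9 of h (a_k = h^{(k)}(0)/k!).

L = (272 + 704·x + 880·x^2 + 400·x^3 + 320·x^4 + 144·x^5 + 48·x^6) + (-44 - 52·x + 108·x^2 + 80·x^3 + 40·x^4 + 72·x^5 + 56·x^6 + 16·x^7)·Dx + (68 + 176·x + 220·x^2 + 100·x^3 + 80·x^4 + 36·x^5 + 12·x^6)·Dx^2 + (-11 - 13·x + 27·x^2 + 20·x^3 + 10·x^4 + 18·x^5 + 14·x^6 + 4·x^7)·Dx^3  (order 3).
h: a_k = 3, -4, 27, 212/3, 120, 3478/15, 441, 257104/315, 1485, 7569418/2835, …
ICs: h(0) = 3, h′(0) = -4, h′′(0) = 54.

f: a_k = 3, 3, 6, 9, 15, 24, 39, 63, 102, 165, …
g: a_k = 4, 0, -8, 0, 8/3, 0, -16/45, 0, 8/315, 0, …
L₀ := lclm(L_f,L_g); ord L₀ ≤ 1+2.
Derive L from L₀ (diff closure).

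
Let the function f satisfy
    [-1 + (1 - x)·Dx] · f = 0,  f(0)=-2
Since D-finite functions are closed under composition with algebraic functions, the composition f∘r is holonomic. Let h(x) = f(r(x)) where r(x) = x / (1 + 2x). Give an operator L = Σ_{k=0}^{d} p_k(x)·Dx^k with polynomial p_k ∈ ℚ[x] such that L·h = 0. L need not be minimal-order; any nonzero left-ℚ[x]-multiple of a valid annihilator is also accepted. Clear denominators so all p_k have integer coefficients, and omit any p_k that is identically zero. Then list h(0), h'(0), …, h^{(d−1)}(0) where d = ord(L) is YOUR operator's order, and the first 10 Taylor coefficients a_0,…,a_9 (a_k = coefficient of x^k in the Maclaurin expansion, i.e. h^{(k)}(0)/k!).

f: a_k = -2, -2, -2, -2, -2, -2, -2, -2, -2, -2, …
Change of var in L_f (x↦r) gives L₀.
L = -1 + (1 + 3·x + 2·x^2)·Dx  (order 1).
h: a_k = -2, -2, 2, -2, 2, -2, 2, -2, 2, -2, …
ICs: h(0) = -2.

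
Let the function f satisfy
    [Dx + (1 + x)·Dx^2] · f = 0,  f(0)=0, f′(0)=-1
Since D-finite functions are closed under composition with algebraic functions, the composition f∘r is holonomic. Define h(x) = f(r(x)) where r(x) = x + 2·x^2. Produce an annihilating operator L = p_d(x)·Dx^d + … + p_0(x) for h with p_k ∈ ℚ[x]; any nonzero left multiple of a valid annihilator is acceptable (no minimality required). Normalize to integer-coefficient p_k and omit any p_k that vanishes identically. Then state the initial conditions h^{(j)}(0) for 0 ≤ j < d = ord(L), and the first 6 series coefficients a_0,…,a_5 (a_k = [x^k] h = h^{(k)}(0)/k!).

L = (-3 + 4·x + 8·x^2)·Dx + (1 + 5·x + 6·x^2 + 8·x^3)·Dx^2  (order 2).
h: a_k = 0, -1, -3/2, 5/3, 1/4, -11/5, …
ICs: h(0) = 0, h′(0) = -1.

f: a_k = 0, -1, 1/2, -1/3, 1/4, -1/5, …
h₀=f(r): pull back L_f along r ⇒ L₀.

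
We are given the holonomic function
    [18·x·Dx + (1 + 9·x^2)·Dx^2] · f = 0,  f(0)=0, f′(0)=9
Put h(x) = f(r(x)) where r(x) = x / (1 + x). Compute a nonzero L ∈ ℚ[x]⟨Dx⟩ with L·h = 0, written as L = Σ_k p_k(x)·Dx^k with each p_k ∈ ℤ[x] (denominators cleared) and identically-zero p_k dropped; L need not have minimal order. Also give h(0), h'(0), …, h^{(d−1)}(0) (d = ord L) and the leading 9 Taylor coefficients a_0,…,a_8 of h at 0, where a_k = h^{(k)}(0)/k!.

L = (2 + 20·x)·Dx + (1 + 2·x + 10·x^2)·Dx^2  (order 2).
h: a_k = 0, 9, -9, -18, 72, -36/5, -468, 5976/7, 2016, …
ICs: h(0) = 0, h′(0) = 9.

f: a_k = 0, 9, 0, -27, 0, 729/5, 0, -6561/7, 0, …
f∘r: x↦r, Dx↦Dx/r' in L_f ⇒ L₀.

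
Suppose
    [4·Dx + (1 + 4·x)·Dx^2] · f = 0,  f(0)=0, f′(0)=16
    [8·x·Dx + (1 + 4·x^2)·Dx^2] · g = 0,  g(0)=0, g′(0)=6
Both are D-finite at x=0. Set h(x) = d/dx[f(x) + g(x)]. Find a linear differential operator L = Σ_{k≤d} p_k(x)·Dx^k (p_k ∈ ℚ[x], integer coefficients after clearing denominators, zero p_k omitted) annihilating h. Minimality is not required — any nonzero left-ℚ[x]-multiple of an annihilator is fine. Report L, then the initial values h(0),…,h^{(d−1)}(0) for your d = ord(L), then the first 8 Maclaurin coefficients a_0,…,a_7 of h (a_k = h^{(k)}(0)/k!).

L = (-8 - 96·x + 96·x^2 + 128·x^3) + (-10 - 16·x - 72·x^2 + 192·x^3 + 256·x^4)·Dx + (-1 - 2·x + 8·x^2 + 8·x^3 + 48·x^4 + 64·x^5)·Dx^2  (order 2).
h: a_k = 22, -64, 232, -1024, 4192, -16384, 65152, -262144, …
ICs: h(0) = 22, h′(0) = -64.

f: a_k = 0, 16, -32, 256/3, -256, 4096/5, -8192/3, 65536/7, …
g: a_k = 0, 6, 0, -8, 0, 96/5, 0, -384/7, …
L₀ := lclm(L_f,L_g); ord L₀ ≤ 2+2.
h=h₀': d/dx-closure on L₀ ⇒ L.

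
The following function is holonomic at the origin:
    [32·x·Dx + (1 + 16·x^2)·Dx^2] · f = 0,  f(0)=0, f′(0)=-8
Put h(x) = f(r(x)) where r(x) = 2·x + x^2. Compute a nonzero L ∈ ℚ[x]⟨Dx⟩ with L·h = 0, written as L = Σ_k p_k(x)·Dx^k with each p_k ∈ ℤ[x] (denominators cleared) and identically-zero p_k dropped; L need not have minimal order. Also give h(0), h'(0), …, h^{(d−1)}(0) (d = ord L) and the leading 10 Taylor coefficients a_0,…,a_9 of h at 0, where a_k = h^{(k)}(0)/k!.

f: a_k = 0, -8, 0, 128/3, 0, -2048/5, 0, 32768/7, 0, -524288/9, …
f∘r: x↦r, Dx↦Dx/r' in L_f ⇒ L₀.
L = (-1 + 128·x + 256·x^2 + 192·x^3 + 48·x^4)·Dx + (1 + x + 64·x^2 + 128·x^3 + 80·x^4 + 16·x^5)·Dx^2  (order 2).
h: a_k = 0, -16, -8, 1024/3, 512, -64256/5, -98176/3, 3964928/7, 2080768, -240160768/9, …
ICs: h(0) = 0, h′(0) = -16.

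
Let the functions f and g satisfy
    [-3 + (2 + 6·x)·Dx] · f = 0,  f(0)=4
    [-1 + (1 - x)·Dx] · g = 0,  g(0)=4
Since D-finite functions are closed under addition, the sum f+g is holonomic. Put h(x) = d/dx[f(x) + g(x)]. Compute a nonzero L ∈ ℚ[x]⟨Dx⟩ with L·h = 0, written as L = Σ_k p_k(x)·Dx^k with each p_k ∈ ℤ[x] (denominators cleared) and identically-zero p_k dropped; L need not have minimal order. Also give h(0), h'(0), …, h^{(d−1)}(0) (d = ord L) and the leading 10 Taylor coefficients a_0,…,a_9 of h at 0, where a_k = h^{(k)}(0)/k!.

L = (-90 - 54·x) + (3 - 198·x - 189·x^2)·Dx + (14 + 46·x - 6·x^2 - 54·x^3)·Dx^2  (order 2).
h: a_k = 10, -1, 129/4, -277/8, 9785/64, -42855/128, 519533/512, -2781901/1024, 127249929/16384, -716429875/32768, …
ICs: h(0) = 10, h′(0) = -1.

f: a_k = 4, 6, -9/2, 27/4, -405/32, 1701/64, -15309/256, 72171/512, -2814669/8192, 14073345/16384, …
g: a_k = 4, 4, 4, 4, 4, 4, 4, 4, 4, 4, …
f+g: L₀ = lclm(L_f,L_g), ord ≤ 1+1.
h₀' ⇒ L via d/dx closure of L₀.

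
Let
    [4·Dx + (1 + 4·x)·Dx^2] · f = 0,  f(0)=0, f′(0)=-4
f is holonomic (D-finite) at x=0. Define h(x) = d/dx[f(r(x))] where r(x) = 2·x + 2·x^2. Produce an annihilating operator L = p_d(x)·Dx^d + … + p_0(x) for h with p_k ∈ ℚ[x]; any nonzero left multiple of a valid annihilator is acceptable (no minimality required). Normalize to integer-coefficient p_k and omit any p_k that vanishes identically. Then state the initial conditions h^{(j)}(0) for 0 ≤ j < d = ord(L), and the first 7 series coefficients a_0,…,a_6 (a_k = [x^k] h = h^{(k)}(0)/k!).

f: a_k = 0, -4, 8, -64/3, 64, -1024/5, 2048/3, …
f∘r: x↦r, Dx↦Dx/r' in L_f ⇒ L₀.
h₀' ⇒ L via d/dx closure of L₀.
L = (6 + 16·x + 16·x^2) + (1 + 10·x + 24·x^2 + 16·x^3)·Dx  (order 1).
h: a_k = -8, 48, -320, 2176, -14848, 101376, -692224, …
ICs: h(0) = -8.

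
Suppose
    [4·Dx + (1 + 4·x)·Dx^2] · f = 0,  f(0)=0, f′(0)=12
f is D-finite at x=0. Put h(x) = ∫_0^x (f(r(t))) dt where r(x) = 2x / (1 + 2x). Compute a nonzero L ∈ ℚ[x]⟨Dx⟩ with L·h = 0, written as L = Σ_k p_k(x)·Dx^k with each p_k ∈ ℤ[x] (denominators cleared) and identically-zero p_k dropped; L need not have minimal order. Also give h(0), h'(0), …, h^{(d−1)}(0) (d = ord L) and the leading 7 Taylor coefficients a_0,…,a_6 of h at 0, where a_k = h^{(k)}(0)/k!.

L = (12 + 40·x)·Dx^2 + (1 + 12·x + 20·x^2)·Dx^3  (order 3).
h: a_k = 0, 0, 12, -48, 248, -7488/5, 49984/5, …
ICs: h(0) = 0, h′(0) = 0, h′′(0) = 24.

f: a_k = 0, 12, -24, 64, -192, 3072/5, -2048, …
h₀=f(r): pull back L_f along r ⇒ L₀.
h=∫₀ˣh₀: take L = L₀·Dx.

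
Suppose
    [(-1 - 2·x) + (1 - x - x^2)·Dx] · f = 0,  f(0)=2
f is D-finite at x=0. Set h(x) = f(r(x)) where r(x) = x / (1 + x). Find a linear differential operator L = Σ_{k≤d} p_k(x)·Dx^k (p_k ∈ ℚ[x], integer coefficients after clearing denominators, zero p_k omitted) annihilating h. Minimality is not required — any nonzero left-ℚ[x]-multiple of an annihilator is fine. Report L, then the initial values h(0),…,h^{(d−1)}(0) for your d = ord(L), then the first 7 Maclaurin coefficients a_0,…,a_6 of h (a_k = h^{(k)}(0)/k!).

f: a_k = 2, 2, 4, 6, 10, 16, 26, …
f∘r: x↦r, Dx↦Dx/r' in L_f ⇒ L₀.
L = (1 + 3·x) + (-1 - 2·x + x^3)·Dx  (order 1).
h: a_k = 2, 2, 2, 0, 2, -2, 4, …
ICs: h(0) = 2.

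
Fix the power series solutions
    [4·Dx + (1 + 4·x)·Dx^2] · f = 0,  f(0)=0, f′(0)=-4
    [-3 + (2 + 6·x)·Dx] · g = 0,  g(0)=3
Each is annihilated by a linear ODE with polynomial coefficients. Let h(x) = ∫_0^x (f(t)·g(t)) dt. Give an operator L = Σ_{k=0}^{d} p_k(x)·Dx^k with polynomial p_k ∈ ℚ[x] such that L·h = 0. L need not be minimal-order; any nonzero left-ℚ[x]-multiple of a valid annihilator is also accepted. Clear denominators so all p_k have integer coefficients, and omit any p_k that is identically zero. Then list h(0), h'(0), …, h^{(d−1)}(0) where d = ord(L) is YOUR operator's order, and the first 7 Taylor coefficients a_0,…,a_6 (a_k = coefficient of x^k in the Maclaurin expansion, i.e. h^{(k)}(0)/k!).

L = (3 + 36·x)·Dx + (4 + 12·x)·Dx^2 + (4 + 40·x + 132·x^2 + 144·x^3)·Dx^3  (order 3).
h: a_k = 0, 0, -6, 2, -29/8, 39/4, -9383/320, …
ICs: h(0) = 0, h′(0) = 0, h′′(0) = -12.

f: a_k = 0, -4, 8, -64/3, 64, -1024/5, 2048/3, …
g: a_k = 3, 9/2, -27/8, 81/16, -1215/128, 5103/256, -45927/1024, …
f·g: L₀ = L_f ⊗_s L_g, ord ≤ 2·1.
h=∫h₀ ⇒ L = L₀·Dx.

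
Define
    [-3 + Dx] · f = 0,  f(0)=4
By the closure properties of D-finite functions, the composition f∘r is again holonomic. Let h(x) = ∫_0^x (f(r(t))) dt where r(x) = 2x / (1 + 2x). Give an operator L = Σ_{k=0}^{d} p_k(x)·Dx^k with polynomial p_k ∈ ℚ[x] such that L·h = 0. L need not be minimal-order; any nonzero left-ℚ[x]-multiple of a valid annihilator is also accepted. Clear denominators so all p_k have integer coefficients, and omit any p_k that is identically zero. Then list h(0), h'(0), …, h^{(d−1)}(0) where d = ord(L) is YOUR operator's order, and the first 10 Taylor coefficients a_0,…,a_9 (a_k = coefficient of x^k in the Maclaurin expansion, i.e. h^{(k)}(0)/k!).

L = -6·Dx + (1 + 4·x + 4·x^2)·Dx^2  (order 2).
h: a_k = 0, 4, 12, 8, -12, 24/5, 56/5, -1104/35, 1644/35, -4328/105, …
ICs: h(0) = 0, h′(0) = 4.

f: a_k = 4, 12, 18, 18, 27/2, 81/10, 81/20, 243/140, 729/1120, 243/1120, …
L₀ from L_f via x↦r, Dx↦r'^{-1}Dx.
h=∫h₀ ⇒ L = L₀·Dx.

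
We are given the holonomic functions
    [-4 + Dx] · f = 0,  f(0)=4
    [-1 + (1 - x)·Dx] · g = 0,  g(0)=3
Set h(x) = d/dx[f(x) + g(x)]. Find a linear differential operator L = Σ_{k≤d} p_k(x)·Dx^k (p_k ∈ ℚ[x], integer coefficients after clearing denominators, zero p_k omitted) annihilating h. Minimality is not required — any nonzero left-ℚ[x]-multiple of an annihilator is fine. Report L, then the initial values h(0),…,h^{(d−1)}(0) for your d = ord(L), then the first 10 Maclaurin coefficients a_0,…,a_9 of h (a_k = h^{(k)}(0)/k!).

L = (-4 + 16·x) + (5 - 16·x + 8·x^2)·Dx + (-1 + 3·x - 2·x^2)·Dx^2  (order 2).
h: a_k = 19, 70, 137, 548/3, 557/3, 2318/15, 5041/45, 23944/315, 16697/315, 117818/2835, …
ICs: h(0) = 19, h′(0) = 70.

f: a_k = 4, 16, 32, 128/3, 128/3, 512/15, 1024/45, 4096/315, 2048/315, 8192/2835, …
g: a_k = 3, 3, 3, 3, 3, 3, 3, 3, 3, 3, …
Weyl lclm of L_f,L_g ⇒ L₀ (ord ≤ 2).
h₀' ⇒ L via d/dx closure of L₀.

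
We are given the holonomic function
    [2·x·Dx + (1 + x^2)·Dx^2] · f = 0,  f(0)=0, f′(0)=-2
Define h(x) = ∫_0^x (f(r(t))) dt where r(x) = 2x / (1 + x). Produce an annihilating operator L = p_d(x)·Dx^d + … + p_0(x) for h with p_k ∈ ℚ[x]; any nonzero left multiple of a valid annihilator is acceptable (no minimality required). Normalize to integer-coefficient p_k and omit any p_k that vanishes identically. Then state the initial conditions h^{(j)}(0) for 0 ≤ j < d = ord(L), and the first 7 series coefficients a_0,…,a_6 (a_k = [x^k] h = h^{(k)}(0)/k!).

L = (2 + 10·x)·Dx^2 + (1 + 2·x + 5·x^2)·Dx^3  (order 3).
h: a_k = 0, 0, -2, 4/3, 1/3, -12/5, 38/15, …
ICs: h(0) = 0, h′(0) = 0, h′′(0) = -4.

f: a_k = 0, -2, 0, 2/3, 0, -2/5, 0, …
f∘r: x↦r, Dx↦Dx/r' in L_f ⇒ L₀.
∫: right-multiply L₀ by Dx.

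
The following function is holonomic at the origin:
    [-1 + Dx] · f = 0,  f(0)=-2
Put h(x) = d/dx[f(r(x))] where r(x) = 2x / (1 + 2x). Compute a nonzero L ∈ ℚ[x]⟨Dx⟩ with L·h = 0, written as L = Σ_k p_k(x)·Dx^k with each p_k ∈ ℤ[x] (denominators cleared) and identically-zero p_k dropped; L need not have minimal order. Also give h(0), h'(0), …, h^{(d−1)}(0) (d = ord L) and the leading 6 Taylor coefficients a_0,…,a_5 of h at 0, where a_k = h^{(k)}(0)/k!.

f: a_k = -2, -2, -1, -1/3, -1/12, -1/60, …
f∘r: x↦r, Dx↦Dx/r' in L_f ⇒ L₀.
h=h₀': d/dx-closure on L₀ ⇒ L.
L = (-2 - 8·x) + (-1 - 4·x - 4·x^2)·Dx  (order 1).
h: a_k = -4, 8, -8, -16/3, 152/3, -2416/15, …
ICs: h(0) = -4.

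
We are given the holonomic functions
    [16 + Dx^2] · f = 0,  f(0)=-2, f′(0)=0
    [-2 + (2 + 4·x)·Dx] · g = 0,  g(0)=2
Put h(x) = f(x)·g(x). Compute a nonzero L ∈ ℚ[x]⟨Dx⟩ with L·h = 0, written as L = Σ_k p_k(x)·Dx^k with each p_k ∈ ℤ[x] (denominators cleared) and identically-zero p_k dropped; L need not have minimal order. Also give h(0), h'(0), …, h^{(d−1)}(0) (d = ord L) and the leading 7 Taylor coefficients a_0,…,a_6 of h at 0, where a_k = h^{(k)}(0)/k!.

L = (19 + 64·x + 64·x^2) + (-2 - 4·x)·Dx + (1 + 4·x + 4·x^2)·Dx^2  (order 2).
h: a_k = -4, -4, 34, 30, -337/6, -181/6, 5281/180, …
ICs: h(0) = -4, h′(0) = -4.

f: a_k = -2, 0, 16, 0, -64/3, 0, 512/45, …
g: a_k = 2, 2, -1, 1, -5/4, 7/4, -21/8, …
L₀ := L_f ⊗_s L_g (sym. prod.), ord ≤ 2.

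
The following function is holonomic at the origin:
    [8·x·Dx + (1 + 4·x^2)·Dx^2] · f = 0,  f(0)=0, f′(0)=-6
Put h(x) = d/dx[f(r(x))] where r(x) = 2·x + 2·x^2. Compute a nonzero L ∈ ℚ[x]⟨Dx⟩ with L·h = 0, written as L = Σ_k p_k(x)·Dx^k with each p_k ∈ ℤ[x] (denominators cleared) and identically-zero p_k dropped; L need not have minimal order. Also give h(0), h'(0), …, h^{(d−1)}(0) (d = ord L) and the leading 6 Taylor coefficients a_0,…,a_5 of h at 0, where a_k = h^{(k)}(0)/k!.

L = (-2 + 32·x + 128·x^2 + 192·x^3 + 96·x^4) + (1 + 2·x + 16·x^2 + 64·x^3 + 80·x^4 + 32·x^5)·Dx  (order 1).
h: a_k = -12, -24, 192, 768, -2112, -18048, …
ICs: h(0) = -12.

f: a_k = 0, -6, 0, 8, 0, -96/5, …
Change of var in L_f (x↦r) gives L₀.
Differentiate: ansatz ord ≤ ord L₀ ⇒ L.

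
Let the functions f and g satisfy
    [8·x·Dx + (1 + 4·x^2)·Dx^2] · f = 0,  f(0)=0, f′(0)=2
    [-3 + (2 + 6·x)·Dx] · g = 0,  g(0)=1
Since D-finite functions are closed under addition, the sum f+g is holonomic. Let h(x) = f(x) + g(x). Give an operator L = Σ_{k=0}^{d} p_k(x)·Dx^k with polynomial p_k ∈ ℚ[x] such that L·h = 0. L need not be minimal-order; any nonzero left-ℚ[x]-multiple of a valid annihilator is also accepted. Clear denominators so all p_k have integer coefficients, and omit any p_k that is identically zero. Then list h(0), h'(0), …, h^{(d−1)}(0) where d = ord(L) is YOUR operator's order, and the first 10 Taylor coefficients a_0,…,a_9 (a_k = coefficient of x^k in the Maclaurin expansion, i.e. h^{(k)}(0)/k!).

f: a_k = 0, 2, 0, -8/3, 0, 32/5, 0, -128/7, 0, 512/9, …
g: a_k = 1, 3/2, -9/8, 27/16, -405/128, 1701/256, -15309/1024, 72171/2048, -2814669/32768, 14073345/65536, …
L₀ := lclm(L_f,L_g); ord L₀ ≤ 2+1.
L = (-48 - 360·x + 576·x^2 + 864·x^3)·Dx + (-59 - 192·x - 120·x^2 + 2304·x^3 + 3024·x^4)·Dx^2 + (-6 + 14·x + 144·x^2 + 272·x^3 + 672·x^4 + 864·x^5)·Dx^3  (order 3).
h: a_k = 1, 7/2, -9/8, -47/48, -405/128, 16697/1280, -15309/1024, 243053/14336, -2814669/32768, 160214537/589824, …
ICs: h(0) = 1, h′(0) = 7/2, h′′(0) = -9/4.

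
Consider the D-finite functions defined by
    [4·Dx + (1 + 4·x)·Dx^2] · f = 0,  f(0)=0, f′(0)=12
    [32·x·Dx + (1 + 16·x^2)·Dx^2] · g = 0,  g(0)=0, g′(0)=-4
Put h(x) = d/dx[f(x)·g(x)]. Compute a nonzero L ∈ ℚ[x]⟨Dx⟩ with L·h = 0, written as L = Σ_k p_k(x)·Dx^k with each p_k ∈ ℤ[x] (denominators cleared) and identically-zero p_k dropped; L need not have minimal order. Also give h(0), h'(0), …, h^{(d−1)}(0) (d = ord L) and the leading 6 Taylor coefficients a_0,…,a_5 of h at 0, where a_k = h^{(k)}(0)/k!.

f: a_k = 0, 12, -24, 64, -192, 3072/5, …
g: a_k = 0, -4, 0, 64/3, 0, -1024/5, …
h₀=f·g: eliminate ⇒ L₀, order ≤ 2·2.
Derive L from L₀ (diff closure).
L = (1536 + 11264·x + 81920·x^2 + 638976·x^3 + 1966080·x^4 + 3407872·x^5 + 4194304·x^7) + (288 + 7936·x + 78848·x^2 + 495616·x^3 + 2228224·x^4 + 6094848·x^5 + 9175040·x^6 + 3145728·x^7 + 14680064·x^8)·Dx + (48 + 1024·x + 12288·x^2 + 79872·x^3 + 368640·x^4 + 1277952·x^5 + 3145728·x^6 + 4718592·x^7 + 3145728·x^8 + 8388608·x^9)·Dx^2 + (5 + 72·x + 592·x^2 + 3584·x^3 + 16896·x^4 + 61440·x^5 + 172032·x^6 + 393216·x^7 + 589824·x^8 + 524288·x^9 + 1048576·x^10)·Dx^3  (order 3).
h: a_k = 0, -96, 288, 0, 1280, -106496/5, …
ICs: h(0) = 0, h′(0) = -96, h′′(0) = 576.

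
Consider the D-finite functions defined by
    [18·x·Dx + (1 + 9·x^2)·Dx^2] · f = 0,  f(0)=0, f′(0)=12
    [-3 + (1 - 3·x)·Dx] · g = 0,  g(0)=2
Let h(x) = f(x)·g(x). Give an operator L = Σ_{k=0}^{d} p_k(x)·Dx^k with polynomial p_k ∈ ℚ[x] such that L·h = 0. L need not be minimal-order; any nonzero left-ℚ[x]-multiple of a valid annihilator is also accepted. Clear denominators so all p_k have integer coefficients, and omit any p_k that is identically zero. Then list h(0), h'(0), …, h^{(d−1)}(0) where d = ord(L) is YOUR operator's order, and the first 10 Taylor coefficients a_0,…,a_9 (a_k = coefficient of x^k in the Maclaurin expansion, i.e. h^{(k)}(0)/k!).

f: a_k = 0, 12, 0, -36, 0, 972/5, 0, -8748/7, 0, 8748, …
g: a_k = 2, 6, 18, 54, 162, 486, 1458, 4374, 13122, 39366, …
f·g: L₀ = L_f ⊗_s L_g, ord ≤ 2·1.
L = 54·x + (6 - 18·x + 108·x^2)·Dx + (-1 + 3·x - 9·x^2 + 27·x^3)·Dx^2  (order 2).
h: a_k = 0, 24, 72, 144, 432, 8424/5, 25272/5, 443232/35, 1329696/35, 4601448/35, …
ICs: h(0) = 0, h′(0) = 24.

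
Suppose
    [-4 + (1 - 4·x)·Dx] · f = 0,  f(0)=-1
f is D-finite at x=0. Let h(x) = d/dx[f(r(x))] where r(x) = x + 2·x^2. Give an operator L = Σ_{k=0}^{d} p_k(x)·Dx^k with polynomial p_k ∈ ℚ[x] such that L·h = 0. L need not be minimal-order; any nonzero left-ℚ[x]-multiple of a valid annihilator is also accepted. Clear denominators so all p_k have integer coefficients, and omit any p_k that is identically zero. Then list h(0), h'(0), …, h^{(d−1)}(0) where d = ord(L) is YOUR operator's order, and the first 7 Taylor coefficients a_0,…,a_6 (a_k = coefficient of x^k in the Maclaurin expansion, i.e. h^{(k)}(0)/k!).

f: a_k = -1, -4, -16, -64, -256, -1024, -4096, …
h₀=f(r): pull back L_f along r ⇒ L₀.
Differentiate: ansatz ord ≤ ord L₀ ⇒ L.
L = (12 + 48·x + 96·x^2) + (-1 + 24·x^2 + 32·x^3)·Dx  (order 1).
h: a_k = -4, -48, -384, -2816, -19200, -125952, -802816, …
ICs: h(0) = -4.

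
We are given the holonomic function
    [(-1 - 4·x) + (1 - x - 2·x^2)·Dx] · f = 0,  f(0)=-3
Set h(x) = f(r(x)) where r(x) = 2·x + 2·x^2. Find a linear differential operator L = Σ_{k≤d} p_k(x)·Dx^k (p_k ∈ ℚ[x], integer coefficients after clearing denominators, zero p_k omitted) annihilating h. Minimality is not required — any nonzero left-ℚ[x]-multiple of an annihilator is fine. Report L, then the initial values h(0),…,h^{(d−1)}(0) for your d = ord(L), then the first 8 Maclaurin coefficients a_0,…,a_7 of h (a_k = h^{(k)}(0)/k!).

f: a_k = -3, -3, -9, -15, -33, -63, -129, -255, …
f∘r: x↦r, Dx↦Dx/r' in L_f ⇒ L₀.
L = (2 + 20·x + 48·x^2 + 32·x^3) + (-1 + 2·x + 10·x^2 + 16·x^3 + 8·x^4)·Dx  (order 1).
h: a_k = -3, -6, -42, -192, -924, -4488, -21624, -104448, …
ICs: h(0) = -3.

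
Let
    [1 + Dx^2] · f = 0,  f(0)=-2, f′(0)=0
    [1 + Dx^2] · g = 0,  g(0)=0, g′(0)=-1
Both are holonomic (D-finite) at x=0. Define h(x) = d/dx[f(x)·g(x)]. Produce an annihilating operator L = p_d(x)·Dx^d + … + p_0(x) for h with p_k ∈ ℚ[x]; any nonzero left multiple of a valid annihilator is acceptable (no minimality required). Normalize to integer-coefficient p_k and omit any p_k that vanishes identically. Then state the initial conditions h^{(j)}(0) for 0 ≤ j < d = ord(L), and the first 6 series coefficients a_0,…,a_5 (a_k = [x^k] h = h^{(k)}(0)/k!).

f: a_k = -2, 0, 1, 0, -1/12, 0, …
g: a_k = 0, -1, 0, 1/6, 0, -1/120, …
Sym-product of L_f,L_g gives L₀ (≤ ord 4).
Derive L from L₀ (diff closure).
L = 4 + Dx^2  (order 2).
h: a_k = 2, 0, -4, 0, 4/3, 0, …
ICs: h(0) = 2, h′(0) = 0.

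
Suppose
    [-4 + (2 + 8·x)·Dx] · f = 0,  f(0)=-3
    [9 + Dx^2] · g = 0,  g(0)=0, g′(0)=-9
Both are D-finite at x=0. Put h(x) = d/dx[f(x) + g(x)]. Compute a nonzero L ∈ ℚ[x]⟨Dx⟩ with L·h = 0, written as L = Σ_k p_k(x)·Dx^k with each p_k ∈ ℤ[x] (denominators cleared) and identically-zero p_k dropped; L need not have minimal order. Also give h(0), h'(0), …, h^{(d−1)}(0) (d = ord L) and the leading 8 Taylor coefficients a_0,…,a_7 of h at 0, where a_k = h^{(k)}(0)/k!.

L = (-414 - 432·x - 864·x^2) + (-63 - 468·x - 1296·x^2 - 1728·x^3)·Dx + (-46 - 48·x - 96·x^2)·Dx^2 + (-7 - 52·x - 144·x^2 - 192·x^3)·Dx^3  (order 3).
h: a_k = -15, 12, 9/2, 120, -3603/8, 1512, -442791/80, 20592, …
ICs: h(0) = -15, h′(0) = 12, h′′(0) = 9.

f: a_k = -3, -6, 6, -12, 30, -84, 252, -792, …
g: a_k = 0, -9, 0, 27/2, 0, -243/40, 0, 729/560, …
Sum ⇒ L₀ = lclm(L_f,L_g) in ℚ(x)⟨Dx⟩.
h=h₀': d/dx-closure on L₀ ⇒ L.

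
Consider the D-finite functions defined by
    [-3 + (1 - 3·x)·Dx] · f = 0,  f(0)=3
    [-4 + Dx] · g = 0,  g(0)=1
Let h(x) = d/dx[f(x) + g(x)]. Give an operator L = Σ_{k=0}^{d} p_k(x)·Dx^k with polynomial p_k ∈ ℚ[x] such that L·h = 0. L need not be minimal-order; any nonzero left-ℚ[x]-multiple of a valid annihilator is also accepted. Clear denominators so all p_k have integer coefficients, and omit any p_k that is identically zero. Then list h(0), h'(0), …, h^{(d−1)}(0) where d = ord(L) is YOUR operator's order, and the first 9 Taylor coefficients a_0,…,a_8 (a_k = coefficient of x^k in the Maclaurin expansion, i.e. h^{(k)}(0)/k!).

f: a_k = 3, 9, 27, 81, 243, 729, 2187, 6561, 19683, …
g: a_k = 1, 4, 8, 32/3, 32/3, 128/15, 256/45, 1024/315, 512/315, …
Weyl lclm of L_f,L_g ⇒ L₀ (ord ≤ 2).
Derive L from L₀ (diff closure).
L = (60 + 144·x) + (-19 - 48·x + 72·x^2)·Dx + (1 + 3·x - 18·x^2)·Dx^2  (order 2).
h: a_k = 13, 70, 275, 3044/3, 11063/3, 197342/15, 2067739/45, 49605256/315, 167405963/315, …
ICs: h(0) = 13, h′(0) = 70.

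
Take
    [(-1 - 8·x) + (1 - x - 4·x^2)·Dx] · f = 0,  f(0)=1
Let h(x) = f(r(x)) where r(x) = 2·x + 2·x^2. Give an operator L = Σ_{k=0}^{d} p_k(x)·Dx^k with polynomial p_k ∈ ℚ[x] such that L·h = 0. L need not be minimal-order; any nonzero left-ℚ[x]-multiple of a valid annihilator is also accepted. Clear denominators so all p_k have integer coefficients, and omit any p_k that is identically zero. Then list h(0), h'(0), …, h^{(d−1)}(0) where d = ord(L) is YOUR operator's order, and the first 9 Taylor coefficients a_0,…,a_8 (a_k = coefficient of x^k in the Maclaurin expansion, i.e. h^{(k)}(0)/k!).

L = (2 + 36·x + 96·x^2 + 64·x^3) + (-1 + 2·x + 18·x^2 + 32·x^3 + 16·x^4)·Dx  (order 1).
h: a_k = 1, 2, 22, 112, 700, 4152, 24840, 148608, 888400, …
ICs: h(0) = 1.

f: a_k = 1, 1, 5, 9, 29, 65, 181, 441, 1165, …
L₀ from L_f via x↦r, Dx↦r'^{-1}Dx.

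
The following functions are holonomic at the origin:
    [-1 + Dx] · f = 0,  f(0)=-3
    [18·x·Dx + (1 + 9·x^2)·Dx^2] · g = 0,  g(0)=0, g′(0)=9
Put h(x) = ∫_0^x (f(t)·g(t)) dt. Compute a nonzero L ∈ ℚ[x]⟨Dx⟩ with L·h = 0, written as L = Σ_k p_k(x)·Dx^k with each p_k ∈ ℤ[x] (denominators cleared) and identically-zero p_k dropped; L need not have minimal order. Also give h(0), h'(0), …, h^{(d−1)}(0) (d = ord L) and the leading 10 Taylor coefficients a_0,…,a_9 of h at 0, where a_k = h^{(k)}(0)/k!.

f: a_k = -3, -3, -3/2, -1/2, -1/8, -1/40, -1/240, -1/1680, -1/13440, -1/120960, …
g: a_k = 0, 9, 0, -27, 0, 729/5, 0, -6561/7, 0, 6561, …
Product ⇒ symmetric product L₀, ord ≤ 2.
∫: right-multiply L₀ by Dx.
L = (1 - 18·x + 9·x^2)·Dx + (-2 + 18·x - 18·x^2)·Dx^2 + (1 + 9·x^2)·Dx^3  (order 3).
h: a_k = 0, 0, -27/2, -9, 135/8, 153/10, -5307/80, -3393/56, 1454037/4480, 511397/1680, …
ICs: h(0) = 0, h′(0) = 0, h′′(0) = -27.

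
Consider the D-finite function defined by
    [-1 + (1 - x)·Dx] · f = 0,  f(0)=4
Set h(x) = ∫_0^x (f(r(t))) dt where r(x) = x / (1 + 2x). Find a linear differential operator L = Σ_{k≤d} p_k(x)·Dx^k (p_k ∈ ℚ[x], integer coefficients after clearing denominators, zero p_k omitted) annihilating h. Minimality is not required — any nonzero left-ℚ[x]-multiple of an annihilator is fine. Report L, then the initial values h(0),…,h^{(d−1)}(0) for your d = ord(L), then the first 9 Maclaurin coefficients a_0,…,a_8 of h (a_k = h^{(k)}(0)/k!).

L = -Dx + (1 + 3·x + 2·x^2)·Dx^2  (order 2).
h: a_k = 0, 4, 2, -4/3, 1, -4/5, 2/3, -4/7, 1/2, …
ICs: h(0) = 0, h′(0) = 4.

f: a_k = 4, 4, 4, 4, 4, 4, 4, 4, 4, …
h₀=f(r): pull back L_f along r ⇒ L₀.
h=∫h₀ ⇒ L = L₀·Dx.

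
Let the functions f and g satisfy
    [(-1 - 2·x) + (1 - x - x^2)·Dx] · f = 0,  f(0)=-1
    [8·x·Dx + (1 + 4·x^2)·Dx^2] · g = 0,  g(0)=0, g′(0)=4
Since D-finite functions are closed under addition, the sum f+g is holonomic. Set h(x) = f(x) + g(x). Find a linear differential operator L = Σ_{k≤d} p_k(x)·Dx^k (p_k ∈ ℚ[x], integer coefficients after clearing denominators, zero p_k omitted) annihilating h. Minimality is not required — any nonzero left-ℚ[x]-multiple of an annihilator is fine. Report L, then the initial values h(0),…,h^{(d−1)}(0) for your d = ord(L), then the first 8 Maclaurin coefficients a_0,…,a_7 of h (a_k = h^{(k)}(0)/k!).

L = (-16 + 64·x + 400·x^2 + 576·x^3 + 696·x^4 + 96·x^6)·Dx + (13 + 24·x + 22·x^2 + 204·x^3 + 548·x^4 + 488·x^5 + 48·x^6 + 96·x^7)·Dx^2 + (-2 - 5·x - 14·x^2 + 2·x^3 - 13·x^4 + 92·x^5 + 48·x^6 + 16·x^7 + 16·x^8)·Dx^3  (order 3).
h: a_k = -1, 3, -2, -25/3, -5, 24/5, -13, -403/7, …
ICs: h(0) = -1, h′(0) = 3, h′′(0) = -4.

f: a_k = -1, -1, -2, -3, -5, -8, -13, -21, …
g: a_k = 0, 4, 0, -16/3, 0, 64/5, 0, -256/7, …
f+g: L₀ = lclm(L_f,L_g), ord ≤ 1+2.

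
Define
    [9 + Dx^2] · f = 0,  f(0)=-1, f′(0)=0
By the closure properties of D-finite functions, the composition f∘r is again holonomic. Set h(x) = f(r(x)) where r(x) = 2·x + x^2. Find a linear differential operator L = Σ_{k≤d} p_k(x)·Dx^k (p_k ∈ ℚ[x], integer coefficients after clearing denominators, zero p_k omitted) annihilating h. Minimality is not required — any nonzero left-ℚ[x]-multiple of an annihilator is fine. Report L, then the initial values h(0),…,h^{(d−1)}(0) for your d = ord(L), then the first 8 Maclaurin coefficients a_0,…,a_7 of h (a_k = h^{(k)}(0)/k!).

f: a_k = -1, 0, 9/2, 0, -27/8, 0, 81/80, 0, …
h₀=f(r): pull back L_f along r ⇒ L₀.
L = (36 + 108·x + 108·x^2 + 36·x^3) - Dx + (1 + x)·Dx^2  (order 2).
h: a_k = -1, 0, 18, 18, -99/2, -108, -81/5, 837/5, …
ICs: h(0) = -1, h′(0) = 0.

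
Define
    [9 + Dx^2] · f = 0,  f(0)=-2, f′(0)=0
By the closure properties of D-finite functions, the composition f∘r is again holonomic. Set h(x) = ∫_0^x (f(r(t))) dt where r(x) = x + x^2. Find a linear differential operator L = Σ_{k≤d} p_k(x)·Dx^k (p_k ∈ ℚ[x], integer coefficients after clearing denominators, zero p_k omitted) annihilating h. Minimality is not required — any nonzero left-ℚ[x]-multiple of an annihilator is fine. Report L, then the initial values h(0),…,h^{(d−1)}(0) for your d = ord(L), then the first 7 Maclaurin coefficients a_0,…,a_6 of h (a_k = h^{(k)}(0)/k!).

L = (9 + 54·x + 108·x^2 + 72·x^3)·Dx - 2·Dx^2 + (1 + 2·x)·Dx^3  (order 3).
h: a_k = 0, -2, 0, 3, 9/2, 9/20, -9/2, …
ICs: h(0) = 0, h′(0) = -2, h′′(0) = 0.

f: a_k = -2, 0, 9, 0, -27/4, 0, 81/40, …
f∘r: x↦r, Dx↦Dx/r' in L_f ⇒ L₀.
h=∫h₀ ⇒ L = L₀·Dx.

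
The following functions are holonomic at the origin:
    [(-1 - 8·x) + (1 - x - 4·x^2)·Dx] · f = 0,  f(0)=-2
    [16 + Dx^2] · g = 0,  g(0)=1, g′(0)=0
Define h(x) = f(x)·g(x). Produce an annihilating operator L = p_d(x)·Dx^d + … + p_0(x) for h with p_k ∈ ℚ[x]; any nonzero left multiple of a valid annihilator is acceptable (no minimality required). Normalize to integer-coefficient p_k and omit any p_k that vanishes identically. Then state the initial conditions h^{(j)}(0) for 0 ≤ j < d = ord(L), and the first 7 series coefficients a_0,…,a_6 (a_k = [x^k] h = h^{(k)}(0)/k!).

L = (-8 + 16·x + 64·x^2) + (2 + 16·x)·Dx + (-1 + x + 4·x^2)·Dx^2  (order 2).
h: a_k = -2, -2, 6, -2, 2/3, -22/3, 302/45, …
ICs: h(0) = -2, h′(0) = -2.

f: a_k = -2, -2, -10, -18, -58, -130, -362, …
g: a_k = 1, 0, -8, 0, 32/3, 0, -256/45, …
L₀ := L_f ⊗_s L_g (sym. prod.), ord ≤ 2.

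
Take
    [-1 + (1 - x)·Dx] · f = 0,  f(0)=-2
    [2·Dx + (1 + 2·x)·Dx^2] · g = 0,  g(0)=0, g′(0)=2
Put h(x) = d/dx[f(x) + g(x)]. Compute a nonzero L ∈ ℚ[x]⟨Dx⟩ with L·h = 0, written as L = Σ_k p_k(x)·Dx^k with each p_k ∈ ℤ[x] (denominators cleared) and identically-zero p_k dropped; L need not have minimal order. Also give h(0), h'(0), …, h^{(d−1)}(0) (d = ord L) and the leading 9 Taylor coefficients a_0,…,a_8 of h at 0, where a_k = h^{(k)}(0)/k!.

L = (14 + 4·x) + (-1 + 20·x + 8·x^2)·Dx + (-2 - 3·x + 3·x^2 + 2·x^3)·Dx^2  (order 2).
h: a_k = 0, -8, 2, -24, 22, -76, 114, -272, 494, …
ICs: h(0) = 0, h′(0) = -8.

f: a_k = -2, -2, -2, -2, -2, -2, -2, -2, -2, …
g: a_k = 0, 2, -2, 8/3, -4, 32/5, -32/3, 128/7, -32, …
f+g: L₀ = lclm(L_f,L_g), ord ≤ 1+2.
h=h₀': d/dx-closure on L₀ ⇒ L.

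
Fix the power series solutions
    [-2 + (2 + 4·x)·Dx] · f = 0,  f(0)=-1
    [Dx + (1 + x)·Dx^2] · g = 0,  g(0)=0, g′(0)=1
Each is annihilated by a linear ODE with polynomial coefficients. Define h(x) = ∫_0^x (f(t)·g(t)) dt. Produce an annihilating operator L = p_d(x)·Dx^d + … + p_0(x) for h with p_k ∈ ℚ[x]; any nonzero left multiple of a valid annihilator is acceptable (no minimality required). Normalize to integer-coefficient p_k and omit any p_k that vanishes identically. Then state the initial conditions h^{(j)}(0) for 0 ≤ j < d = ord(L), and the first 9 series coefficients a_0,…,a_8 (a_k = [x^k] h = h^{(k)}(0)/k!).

f: a_k = -1, -1, 1/2, -1/2, 5/8, -7/8, 21/16, -33/16, 429/128, …
g: a_k = 0, 1, -1/2, 1/3, -1/4, 1/5, -1/6, 1/7, -1/8, …
L₀ := L_f ⊗_s L_g (sym. prod.), ord ≤ 2.
∫: right-multiply L₀ by Dx.
L = (2 + x)·Dx + (-1 - 2·x)·Dx^2 + (1 + 5·x + 8·x^2 + 4·x^3)·Dx^3  (order 3).
h: a_k = 0, 0, -1/2, -1/6, 1/6, -1/6, 131/720, -121/560, 309/1120, …
ICs: h(0) = 0, h′(0) = 0, h′′(0) = -1.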